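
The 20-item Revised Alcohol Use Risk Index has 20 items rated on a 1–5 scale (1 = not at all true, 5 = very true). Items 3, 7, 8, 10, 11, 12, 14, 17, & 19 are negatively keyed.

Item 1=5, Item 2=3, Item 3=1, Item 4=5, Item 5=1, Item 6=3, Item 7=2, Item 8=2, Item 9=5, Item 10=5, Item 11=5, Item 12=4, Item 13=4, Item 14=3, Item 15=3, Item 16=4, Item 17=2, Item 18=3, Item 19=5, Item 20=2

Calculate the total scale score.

Reversing items 3, 7, 8, 10, 11, 12, 14, 17 and 19 with 6 − raw:
Total = 5 + 3 + (6−1) + 5 + 1 + 3 + (6−2) + (6−2) + 5 + (6−5) + (6−5) + (6−4) + 4 + (6−3) + 3 + 4 + (6−2) + 3 + (6−5) + 2
      = 5 + 3 + 5 + 5 + 1 + 3 + 4 + 4 + 5 + 1 + 1 + 2 + 4 + 3 + 3 + 4 + 4 + 3 + 1 + 2 = 63

63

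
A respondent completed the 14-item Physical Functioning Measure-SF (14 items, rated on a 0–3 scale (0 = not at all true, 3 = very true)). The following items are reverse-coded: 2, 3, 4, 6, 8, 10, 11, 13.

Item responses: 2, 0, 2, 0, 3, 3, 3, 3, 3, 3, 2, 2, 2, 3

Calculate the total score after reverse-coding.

25

Apply reverse scoring (reversed = (0+3) − raw = 3 − raw):
  item 2: 3 − 0 = 3
  item 3: 3 − 2 = 1
  item 4: 3 − 0 = 3
  item 6: 3 − 3 = 0
  item 8: 3 − 3 = 0
  item 10: 3 − 3 = 0
  item 11: 3 − 2 = 1
  item 13: 3 − 2 = 1
After reverse-coding: 2, 3, 1, 3, 3, 0, 3, 0, 3, 0, 1, 2, 1, 3
Total = 2 + 3 + 1 + 3 + 3 + 0 + 3 + 0 + 3 + 0 + 1 + 2 + 1 + 3 = 25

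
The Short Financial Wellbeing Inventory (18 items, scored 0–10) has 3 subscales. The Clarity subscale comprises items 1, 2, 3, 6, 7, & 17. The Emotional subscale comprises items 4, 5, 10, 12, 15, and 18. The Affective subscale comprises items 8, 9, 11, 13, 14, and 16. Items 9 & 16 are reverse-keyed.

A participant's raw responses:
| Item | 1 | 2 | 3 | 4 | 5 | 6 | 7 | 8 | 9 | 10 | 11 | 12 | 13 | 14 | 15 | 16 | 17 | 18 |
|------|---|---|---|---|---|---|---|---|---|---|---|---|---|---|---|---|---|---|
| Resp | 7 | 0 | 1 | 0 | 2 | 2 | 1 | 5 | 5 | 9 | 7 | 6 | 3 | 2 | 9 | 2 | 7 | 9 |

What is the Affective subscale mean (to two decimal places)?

5.00

Affective items: 8, 9, 11, 13, 14, 16.
Of these, items 9 and 16 are reverse-keyed; reverse-coded value = 10 − response.
  item 8: 5
  item 9: 10 − 5 = 5
  item 11: 7
  item 13: 3
  item 14: 2
  item 16: 10 − 2 = 8
Sum = 5 + 5 + 7 + 3 + 2 + 8 = 30
Mean = 30 / 6 = 5.00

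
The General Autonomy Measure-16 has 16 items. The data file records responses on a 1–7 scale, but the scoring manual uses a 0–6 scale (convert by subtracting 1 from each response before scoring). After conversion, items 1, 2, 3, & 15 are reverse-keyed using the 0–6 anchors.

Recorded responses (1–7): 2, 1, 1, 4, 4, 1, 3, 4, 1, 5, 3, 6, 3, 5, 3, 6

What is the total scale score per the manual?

54

Convert to 0–6: 1, 0, 0, 3, 3, 0, 2, 3, 0, 4, 2, 5, 2, 4, 2, 5
Reverse-coded (reversed = (0+6) − raw = 6 − raw):
  item 1: 6 − 1 = 5
  item 2: 6 − 0 = 6
  item 3: 6 − 0 = 6
  item 15: 6 − 2 = 4
Scored: 5, 6, 6, 3, 3, 0, 2, 3, 0, 4, 2, 5, 2, 4, 4, 5
Total = 54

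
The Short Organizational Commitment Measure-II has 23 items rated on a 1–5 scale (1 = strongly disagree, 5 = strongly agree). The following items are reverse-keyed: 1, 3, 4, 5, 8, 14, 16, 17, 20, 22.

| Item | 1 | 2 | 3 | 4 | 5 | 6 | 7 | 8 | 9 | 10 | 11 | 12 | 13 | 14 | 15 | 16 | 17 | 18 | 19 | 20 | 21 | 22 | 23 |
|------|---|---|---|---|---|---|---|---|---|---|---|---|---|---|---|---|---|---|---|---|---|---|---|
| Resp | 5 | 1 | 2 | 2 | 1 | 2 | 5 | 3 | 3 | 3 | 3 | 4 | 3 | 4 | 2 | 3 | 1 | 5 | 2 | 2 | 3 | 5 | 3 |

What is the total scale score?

71

Raw sum = 67. Reverse-keyed items: 1, 3, 4, 5, 8, 14, 16, 17, 20, 22; their raw sum = 28.
Each reversal replaces raw with 6 − raw, changing the total by 6 − 2·raw per item.
Total = 67 + 10·6 − 2·28 = 67 + 60 − 56 = 71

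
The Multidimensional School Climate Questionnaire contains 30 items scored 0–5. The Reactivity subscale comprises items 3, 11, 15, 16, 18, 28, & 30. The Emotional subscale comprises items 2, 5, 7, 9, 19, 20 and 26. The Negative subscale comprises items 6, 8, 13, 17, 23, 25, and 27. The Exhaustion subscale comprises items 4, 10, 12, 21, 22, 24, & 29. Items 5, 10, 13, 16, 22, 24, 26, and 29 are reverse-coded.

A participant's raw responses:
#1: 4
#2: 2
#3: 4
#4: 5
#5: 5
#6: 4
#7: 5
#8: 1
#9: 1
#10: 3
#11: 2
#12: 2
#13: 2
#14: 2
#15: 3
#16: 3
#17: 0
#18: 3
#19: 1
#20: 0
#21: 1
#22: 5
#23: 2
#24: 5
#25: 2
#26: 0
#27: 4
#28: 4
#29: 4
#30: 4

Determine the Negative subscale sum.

Negative items: 6, 8, 13, 17, 23, 25, 27.
Of these, item 13 is reverse-coded; reversed = (0+5) − raw = 5 − raw.
  item 6: 4
  item 8: 1
  item 13: 5 − 2 = 3
  item 17: 0
  item 23: 2
  item 25: 2
  item 27: 4
Sum = 4 + 1 + 3 + 0 + 2 + 2 + 4 = 16

16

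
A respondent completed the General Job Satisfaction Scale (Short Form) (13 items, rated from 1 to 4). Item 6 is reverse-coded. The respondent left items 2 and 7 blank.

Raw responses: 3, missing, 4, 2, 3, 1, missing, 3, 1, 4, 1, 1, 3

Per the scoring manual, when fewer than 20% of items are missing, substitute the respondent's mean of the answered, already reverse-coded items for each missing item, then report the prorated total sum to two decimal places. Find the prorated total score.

34.27

Reverse-coded (reverse-coded value = 5 − response):
  item 6: 5 − 1 = 4
Completed scored items (11 of 13): 3, 4, 2, 3, 4, 3, 1, 4, 1, 1, 3; sum = 29.
Person mean = 29 / 11 ≈ 2.6364
Prorated total = (29 / 11) × 13 = 34.27 (to 2 dp)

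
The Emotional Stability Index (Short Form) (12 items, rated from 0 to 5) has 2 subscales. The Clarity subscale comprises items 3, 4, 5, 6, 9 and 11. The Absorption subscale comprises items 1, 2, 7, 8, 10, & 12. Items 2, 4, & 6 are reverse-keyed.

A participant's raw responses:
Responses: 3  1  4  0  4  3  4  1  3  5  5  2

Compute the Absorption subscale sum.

Absorption items: 1, 2, 7, 8, 10, 12.
Of these, item 2 is reverse-keyed; reversed = (0+5) − raw = 5 − raw.
  item 1: 3
  item 2: 5 − 1 = 4
  item 7: 4
  item 8: 1
  item 10: 5
  item 12: 2
Sum = 3 + 4 + 4 + 1 + 5 + 2 = 19

19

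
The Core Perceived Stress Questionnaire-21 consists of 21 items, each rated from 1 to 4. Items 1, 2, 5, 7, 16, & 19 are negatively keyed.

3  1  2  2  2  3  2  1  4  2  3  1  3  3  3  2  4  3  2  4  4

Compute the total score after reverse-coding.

Reverse-coded items (reverse-coded value = 5 − response):
  item 1: 5 − 3 = 2
  item 2: 5 − 1 = 4
  item 5: 5 − 2 = 3
  item 7: 5 − 2 = 3
  item 16: 5 − 2 = 3
  item 19: 5 − 2 = 3
Scored items: 2, 4, 2, 2, 3, 3, 3, 1, 4, 2, 3, 1, 3, 3, 3, 3, 4, 3, 3, 4, 4
Total = 2 + 4 + 2 + 2 + 3 + 3 + 3 + 1 + 4 + 2 + 3 + 1 + 3 + 3 + 3 + 3 + 4 + 3 + 3 + 4 + 4 = 60

60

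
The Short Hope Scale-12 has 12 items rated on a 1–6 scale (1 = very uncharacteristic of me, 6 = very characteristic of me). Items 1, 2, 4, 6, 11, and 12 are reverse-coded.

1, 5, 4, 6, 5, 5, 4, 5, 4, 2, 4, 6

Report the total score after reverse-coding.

Reverse-coded items use 7 − raw:
  item 1: 7 − 1 = 6
  item 2: 7 − 5 = 2
  item 4: 7 − 6 = 1
  item 6: 7 − 5 = 2
  item 11: 7 − 4 = 3
  item 12: 7 − 6 = 1
Scored responses: 6, 2, 4, 1, 5, 2, 4, 5, 4, 2, 3, 1
Total = 6 + 2 + 4 + 1 + 5 + 2 + 4 + 5 + 4 + 2 + 3 + 1 = 39

39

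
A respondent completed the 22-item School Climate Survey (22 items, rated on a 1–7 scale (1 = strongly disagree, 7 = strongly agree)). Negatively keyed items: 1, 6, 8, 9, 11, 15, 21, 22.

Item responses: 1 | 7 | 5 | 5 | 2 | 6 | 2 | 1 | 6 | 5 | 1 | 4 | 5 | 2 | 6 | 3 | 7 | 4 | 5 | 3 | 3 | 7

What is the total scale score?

92

Reversing items 1, 6, 8, 9, 11, 15, 21 and 22 with 8 − raw:
Total = (8−1) + 7 + 5 + 5 + 2 + (8−6) + 2 + (8−1) + (8−6) + 5 + (8−1) + 4 + 5 + 2 + (8−6) + 3 + 7 + 4 + 5 + 3 + (8−3) + (8−7)
      = 7 + 7 + 5 + 5 + 2 + 2 + 2 + 7 + 2 + 5 + 7 + 4 + 5 + 2 + 2 + 3 + 7 + 4 + 5 + 3 + 5 + 1 = 92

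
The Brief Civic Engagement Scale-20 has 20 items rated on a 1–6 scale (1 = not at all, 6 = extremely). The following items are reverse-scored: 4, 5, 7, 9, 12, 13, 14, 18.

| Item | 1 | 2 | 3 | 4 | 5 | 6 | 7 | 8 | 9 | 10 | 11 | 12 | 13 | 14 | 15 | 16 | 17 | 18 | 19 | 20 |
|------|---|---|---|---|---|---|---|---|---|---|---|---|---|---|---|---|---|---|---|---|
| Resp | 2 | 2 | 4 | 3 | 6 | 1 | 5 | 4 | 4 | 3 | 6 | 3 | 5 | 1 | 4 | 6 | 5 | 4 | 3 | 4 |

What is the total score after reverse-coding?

69

Apply reverse scoring (on a 1–6 scale, reversed = 7 − raw):
  item 4: 7 − 3 = 4
  item 5: 7 − 6 = 1
  item 7: 7 − 5 = 2
  item 9: 7 − 4 = 3
  item 12: 7 − 3 = 4
  item 13: 7 − 5 = 2
  item 14: 7 − 1 = 6
  item 18: 7 − 4 = 3
After reverse-coding: 2, 2, 4, 4, 1, 1, 2, 4, 3, 3, 6, 4, 2, 6, 4, 6, 5, 3, 3, 4
Total = 2 + 2 + 4 + 4 + 1 + 1 + 2 + 4 + 3 + 3 + 6 + 4 + 2 + 6 + 4 + 6 + 5 + 3 + 3 + 4 = 69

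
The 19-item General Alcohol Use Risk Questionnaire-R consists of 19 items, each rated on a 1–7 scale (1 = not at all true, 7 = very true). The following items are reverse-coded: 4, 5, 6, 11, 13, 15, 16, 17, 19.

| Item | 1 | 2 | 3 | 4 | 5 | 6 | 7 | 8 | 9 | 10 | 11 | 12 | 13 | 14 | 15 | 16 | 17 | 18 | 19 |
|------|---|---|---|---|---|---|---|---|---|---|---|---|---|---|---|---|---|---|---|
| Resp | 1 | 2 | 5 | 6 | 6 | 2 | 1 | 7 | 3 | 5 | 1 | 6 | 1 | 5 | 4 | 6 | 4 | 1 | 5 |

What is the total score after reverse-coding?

Raw sum = 71. Reverse-coded items: 4, 5, 6, 11, 13, 15, 16, 17, 19; their raw sum = 35.
Each reversal replaces raw with 8 − raw, changing the total by 8 − 2·raw per item.
Total = 71 + 9·8 − 2·35 = 71 + 72 − 70 = 73

73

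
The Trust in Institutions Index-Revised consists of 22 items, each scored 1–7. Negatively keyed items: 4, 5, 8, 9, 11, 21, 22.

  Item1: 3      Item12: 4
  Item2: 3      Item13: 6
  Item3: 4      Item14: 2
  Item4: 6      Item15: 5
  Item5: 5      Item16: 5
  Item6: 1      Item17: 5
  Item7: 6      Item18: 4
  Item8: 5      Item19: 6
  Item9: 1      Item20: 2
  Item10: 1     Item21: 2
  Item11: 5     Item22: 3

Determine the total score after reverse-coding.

Reversing items 4, 5, 8, 9, 11, 21, and 22 with 8 − raw:
Total = 3 + 3 + 4 + (8−6) + (8−5) + 1 + 6 + (8−5) + (8−1) + 1 + (8−5) + 4 + 6 + 2 + 5 + 5 + 5 + 4 + 6 + 2 + (8−2) + (8−3)
      = 3 + 3 + 4 + 2 + 3 + 1 + 6 + 3 + 7 + 1 + 3 + 4 + 6 + 2 + 5 + 5 + 5 + 4 + 6 + 2 + 6 + 5 = 86

86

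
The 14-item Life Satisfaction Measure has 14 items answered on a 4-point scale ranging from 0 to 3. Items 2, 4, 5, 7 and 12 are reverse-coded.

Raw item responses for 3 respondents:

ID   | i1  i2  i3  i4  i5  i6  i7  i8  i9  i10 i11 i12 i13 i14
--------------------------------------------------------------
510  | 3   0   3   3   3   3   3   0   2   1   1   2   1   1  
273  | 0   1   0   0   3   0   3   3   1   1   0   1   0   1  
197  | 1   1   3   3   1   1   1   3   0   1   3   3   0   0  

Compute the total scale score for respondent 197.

18

Respondent 197 raw: 1, 1, 3, 3, 1, 1, 1, 3, 0, 1, 3, 3, 0, 0.
Reverse-coded (on a 0–3 scale, reversed = 3 − raw):
  item 1: 1
  item 2: 3 − 1 = 2
  item 3: 3
  item 4: 3 − 3 = 0
  item 5: 3 − 1 = 2
  item 6: 1
  item 7: 3 − 1 = 2
  item 8: 3
  item 9: 0
  item 10: 1
  item 11: 3
  item 12: 3 − 3 = 0
  item 13: 0
  item 14: 0
Sum = 1 + 2 + 3 + 0 + 2 + 1 + 2 + 3 + 0 + 1 + 3 + 0 + 0 + 0 = 18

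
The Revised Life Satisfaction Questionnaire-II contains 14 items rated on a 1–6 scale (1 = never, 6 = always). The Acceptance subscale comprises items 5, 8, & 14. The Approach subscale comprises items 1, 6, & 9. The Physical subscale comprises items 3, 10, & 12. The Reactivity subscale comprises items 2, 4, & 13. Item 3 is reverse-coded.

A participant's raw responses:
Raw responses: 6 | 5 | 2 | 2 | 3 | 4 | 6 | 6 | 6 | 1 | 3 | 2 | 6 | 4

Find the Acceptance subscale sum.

Acceptance items: 5, 8, 14.
  item 5: 3
  item 8: 6
  item 14: 4
Sum = 3 + 6 + 4 = 13

13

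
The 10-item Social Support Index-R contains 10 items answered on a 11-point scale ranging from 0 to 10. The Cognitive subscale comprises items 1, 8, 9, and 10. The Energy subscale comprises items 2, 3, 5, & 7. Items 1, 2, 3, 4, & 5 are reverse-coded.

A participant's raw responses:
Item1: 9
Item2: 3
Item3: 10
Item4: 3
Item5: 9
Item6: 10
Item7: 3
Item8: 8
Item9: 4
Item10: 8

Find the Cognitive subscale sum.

Cognitive items: 1, 8, 9, 10.
Of these, item 1 is reverse-coded; reverse-coded value = 10 − response.
  item 1: 10 − 9 = 1
  item 8: 8
  item 9: 4
  item 10: 8
Sum = 1 + 8 + 4 + 8 = 21

21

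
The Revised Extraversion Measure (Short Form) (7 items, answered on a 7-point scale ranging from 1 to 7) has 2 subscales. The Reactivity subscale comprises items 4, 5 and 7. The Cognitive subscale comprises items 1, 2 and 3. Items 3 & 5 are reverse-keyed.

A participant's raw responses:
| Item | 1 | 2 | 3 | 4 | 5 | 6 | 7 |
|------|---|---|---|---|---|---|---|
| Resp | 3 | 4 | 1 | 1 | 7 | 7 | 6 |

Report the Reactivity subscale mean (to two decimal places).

Reactivity items: 4, 5, 7.
Of these, item 5 is reverse-keyed; on a 1–7 scale, reversed = 8 − raw.
  item 4: 1
  item 5: 8 − 7 = 1
  item 7: 6
Sum = 1 + 1 + 6 = 8
Mean = 8 / 3 = 2.67

2.67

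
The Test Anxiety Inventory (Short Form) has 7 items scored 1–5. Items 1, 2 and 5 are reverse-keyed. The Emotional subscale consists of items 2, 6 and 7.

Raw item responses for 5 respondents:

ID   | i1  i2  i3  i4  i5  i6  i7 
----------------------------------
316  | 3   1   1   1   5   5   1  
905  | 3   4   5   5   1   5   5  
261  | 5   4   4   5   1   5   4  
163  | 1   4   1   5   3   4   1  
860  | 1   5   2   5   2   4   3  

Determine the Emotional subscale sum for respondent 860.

8

Respondent 860 raw: 1, 5, 2, 5, 2, 4, 3.
Emotional items: 2, 6, 7.
Reverse-coded (reverse-coded value = 6 − response):
  item 2: 6 − 5 = 1
  item 6: 4
  item 7: 3
Sum = 1 + 4 + 3 = 8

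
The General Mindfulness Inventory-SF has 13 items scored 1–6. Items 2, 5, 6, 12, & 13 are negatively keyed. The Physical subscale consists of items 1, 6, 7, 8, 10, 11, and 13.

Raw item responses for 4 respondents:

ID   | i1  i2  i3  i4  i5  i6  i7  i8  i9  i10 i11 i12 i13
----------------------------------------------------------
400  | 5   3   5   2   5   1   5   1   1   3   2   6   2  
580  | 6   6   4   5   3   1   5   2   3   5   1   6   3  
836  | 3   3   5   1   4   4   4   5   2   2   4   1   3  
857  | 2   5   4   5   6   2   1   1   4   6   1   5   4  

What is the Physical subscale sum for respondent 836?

Respondent 836 raw: 3, 3, 5, 1, 4, 4, 4, 5, 2, 2, 4, 1, 3.
Physical items: 1, 6, 7, 8, 10, 11, 13.
Reverse-coded (reversed = (1+6) − raw = 7 − raw):
  item 1: 3
  item 6: 7 − 4 = 3
  item 7: 4
  item 8: 5
  item 10: 2
  item 11: 4
  item 13: 7 − 3 = 4
Sum = 3 + 3 + 4 + 5 + 2 + 4 + 4 = 25

25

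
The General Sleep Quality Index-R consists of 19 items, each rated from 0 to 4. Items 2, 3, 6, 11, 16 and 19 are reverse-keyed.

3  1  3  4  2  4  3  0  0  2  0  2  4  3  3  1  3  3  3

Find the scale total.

Reversing items 2, 3, 6, 11, 16, & 19 with 4 − raw:
Total = 3 + (4−1) + (4−3) + 4 + 2 + (4−4) + 3 + 0 + 0 + 2 + (4−0) + 2 + 4 + 3 + 3 + (4−1) + 3 + 3 + (4−3)
      = 3 + 3 + 1 + 4 + 2 + 0 + 3 + 0 + 0 + 2 + 4 + 2 + 4 + 3 + 3 + 3 + 3 + 3 + 1 = 44

44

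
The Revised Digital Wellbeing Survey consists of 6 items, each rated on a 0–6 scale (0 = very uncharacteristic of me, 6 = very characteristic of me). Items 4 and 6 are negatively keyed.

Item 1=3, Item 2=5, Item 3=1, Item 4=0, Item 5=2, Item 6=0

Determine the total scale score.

Reverse-coded items (on a 0–6 scale, reversed = 6 − raw):
  item 4: 6 − 0 = 6
  item 6: 6 − 0 = 6
Scored items: 3, 5, 1, 6, 2, 6
Total = 3 + 5 + 1 + 6 + 2 + 6 = 23

23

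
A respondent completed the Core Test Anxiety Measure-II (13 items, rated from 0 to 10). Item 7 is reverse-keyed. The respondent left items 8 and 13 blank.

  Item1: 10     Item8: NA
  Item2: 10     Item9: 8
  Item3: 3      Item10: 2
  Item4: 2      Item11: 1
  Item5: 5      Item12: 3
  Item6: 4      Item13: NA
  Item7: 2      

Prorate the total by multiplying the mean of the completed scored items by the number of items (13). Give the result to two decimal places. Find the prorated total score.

66.18

Reverse-coded (on a 0–10 scale, reversed = 10 − raw):
  item 7: 10 − 2 = 8
Completed scored items (11 of 13): 10, 10, 3, 2, 5, 4, 8, 8, 2, 1, 3; sum = 56.
Person mean = 56 / 11 ≈ 5.0909
Prorated total = (56 / 11) × 13 = 66.18 (to 2 dp)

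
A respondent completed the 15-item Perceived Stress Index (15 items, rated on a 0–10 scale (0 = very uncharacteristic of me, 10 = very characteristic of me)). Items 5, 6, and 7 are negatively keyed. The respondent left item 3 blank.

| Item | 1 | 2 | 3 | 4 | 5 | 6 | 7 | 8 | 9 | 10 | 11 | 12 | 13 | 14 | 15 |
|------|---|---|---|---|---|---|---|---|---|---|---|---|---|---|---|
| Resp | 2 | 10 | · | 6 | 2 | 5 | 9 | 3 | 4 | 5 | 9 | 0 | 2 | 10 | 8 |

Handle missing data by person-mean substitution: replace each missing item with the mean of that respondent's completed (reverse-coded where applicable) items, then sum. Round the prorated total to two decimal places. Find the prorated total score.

Reverse-coded (reversed = (0+10) − raw = 10 − raw):
  item 5: 10 − 2 = 8
  item 6: 10 − 5 = 5
  item 7: 10 − 9 = 1
Completed scored items (14 of 15): 2, 10, 6, 8, 5, 1, 3, 4, 5, 9, 0, 2, 10, 8; sum = 73.
Person mean = 73 / 14 ≈ 5.2143
Prorated total = (73 / 14) × 15 = 78.21 (to 2 dp)

78.21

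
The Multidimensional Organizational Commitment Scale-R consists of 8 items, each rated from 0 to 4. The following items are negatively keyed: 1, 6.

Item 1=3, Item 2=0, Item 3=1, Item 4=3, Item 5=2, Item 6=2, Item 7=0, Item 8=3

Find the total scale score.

12

Raw sum = 14. Negatively keyed items: 1, 6; their raw sum = 5.
Each reversal replaces raw with 4 − raw, changing the total by 4 − 2·raw per item.
Total = 14 + 2·4 − 2·5 = 14 + 8 − 10 = 12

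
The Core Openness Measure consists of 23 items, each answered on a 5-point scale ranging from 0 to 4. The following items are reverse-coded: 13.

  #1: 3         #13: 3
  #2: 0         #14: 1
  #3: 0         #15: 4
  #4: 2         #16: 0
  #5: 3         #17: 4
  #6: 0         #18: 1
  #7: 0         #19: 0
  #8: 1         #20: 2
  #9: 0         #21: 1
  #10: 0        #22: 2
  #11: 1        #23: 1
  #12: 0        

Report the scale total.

27

Reversing item 13 with 4 − raw:
Total = 3 + 0 + 0 + 2 + 3 + 0 + 0 + 1 + 0 + 0 + 1 + 0 + (4−3) + 1 + 4 + 0 + 4 + 1 + 0 + 2 + 1 + 2 + 1
      = 3 + 0 + 0 + 2 + 3 + 0 + 0 + 1 + 0 + 0 + 1 + 0 + 1 + 1 + 4 + 0 + 4 + 1 + 0 + 2 + 1 + 2 + 1 = 27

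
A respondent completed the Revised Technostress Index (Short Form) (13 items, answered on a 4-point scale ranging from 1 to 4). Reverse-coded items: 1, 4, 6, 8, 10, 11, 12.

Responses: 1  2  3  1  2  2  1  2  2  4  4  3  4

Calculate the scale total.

Raw sum = 31. Reverse-coded items: 1, 4, 6, 8, 10, 11, 12; their raw sum = 17.
Each reversal replaces raw with 5 − raw, changing the total by 5 − 2·raw per item.
Total = 31 + 7·5 − 2·17 = 31 + 35 − 34 = 32

32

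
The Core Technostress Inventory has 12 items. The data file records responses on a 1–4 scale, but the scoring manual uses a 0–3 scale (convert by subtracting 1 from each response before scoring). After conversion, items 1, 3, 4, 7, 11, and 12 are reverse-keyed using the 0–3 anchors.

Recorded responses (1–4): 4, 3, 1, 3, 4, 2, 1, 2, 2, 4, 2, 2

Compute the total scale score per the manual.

22

Convert to 0–3: 3, 2, 0, 2, 3, 1, 0, 1, 1, 3, 1, 1
Reverse-coded (reversed = (0+3) − raw = 3 − raw):
  item 1: 3 − 3 = 0
  item 3: 3 − 0 = 3
  item 4: 3 − 2 = 1
  item 7: 3 − 0 = 3
  item 11: 3 − 1 = 2
  item 12: 3 − 1 = 2
Scored: 0, 2, 3, 1, 3, 1, 3, 1, 1, 3, 2, 2
Total = 22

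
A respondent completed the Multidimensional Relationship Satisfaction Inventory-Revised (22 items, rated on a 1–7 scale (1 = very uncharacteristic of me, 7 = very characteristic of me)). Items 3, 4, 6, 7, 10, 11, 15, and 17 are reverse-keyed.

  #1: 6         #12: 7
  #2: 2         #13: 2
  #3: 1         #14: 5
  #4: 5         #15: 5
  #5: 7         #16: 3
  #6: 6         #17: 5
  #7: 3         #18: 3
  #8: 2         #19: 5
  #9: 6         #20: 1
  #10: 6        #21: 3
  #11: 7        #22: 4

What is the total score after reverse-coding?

82

Reversing items 3, 4, 6, 7, 10, 11, 15, & 17 with 8 − raw:
Total = 6 + 2 + (8−1) + (8−5) + 7 + (8−6) + (8−3) + 2 + 6 + (8−6) + (8−7) + 7 + 2 + 5 + (8−5) + 3 + (8−5) + 3 + 5 + 1 + 3 + 4
      = 6 + 2 + 7 + 3 + 7 + 2 + 5 + 2 + 6 + 2 + 1 + 7 + 2 + 5 + 3 + 3 + 3 + 3 + 5 + 1 + 3 + 4 = 82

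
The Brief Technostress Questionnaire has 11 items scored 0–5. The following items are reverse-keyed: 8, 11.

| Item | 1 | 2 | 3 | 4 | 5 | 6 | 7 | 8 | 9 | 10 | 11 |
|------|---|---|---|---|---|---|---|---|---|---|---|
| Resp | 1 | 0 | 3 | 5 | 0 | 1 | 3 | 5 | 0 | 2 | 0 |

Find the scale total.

Raw sum = 20. Reverse-keyed items: 8, 11; their raw sum = 5.
Each reversal replaces raw with 5 − raw, changing the total by 5 − 2·raw per item.
Total = 20 + 2·5 − 2·5 = 20 + 10 − 10 = 20

20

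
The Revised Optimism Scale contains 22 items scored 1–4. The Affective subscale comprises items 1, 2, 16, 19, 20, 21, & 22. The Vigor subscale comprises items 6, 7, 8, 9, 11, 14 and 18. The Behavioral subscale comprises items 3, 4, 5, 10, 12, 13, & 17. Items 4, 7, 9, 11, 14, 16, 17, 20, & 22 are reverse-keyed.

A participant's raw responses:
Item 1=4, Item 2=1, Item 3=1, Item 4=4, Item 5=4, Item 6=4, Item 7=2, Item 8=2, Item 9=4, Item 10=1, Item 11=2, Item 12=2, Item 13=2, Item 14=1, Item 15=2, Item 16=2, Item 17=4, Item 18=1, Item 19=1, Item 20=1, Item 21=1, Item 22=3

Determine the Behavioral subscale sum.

Behavioral items: 3, 4, 5, 10, 12, 13, 17.
Of these, items 4 and 17 are reverse-keyed; reversed = (1+4) − raw = 5 − raw.
  item 3: 1
  item 4: 5 − 4 = 1
  item 5: 4
  item 10: 1
  item 12: 2
  item 13: 2
  item 17: 5 − 4 = 1
Sum = 1 + 1 + 4 + 1 + 2 + 2 + 1 = 12

12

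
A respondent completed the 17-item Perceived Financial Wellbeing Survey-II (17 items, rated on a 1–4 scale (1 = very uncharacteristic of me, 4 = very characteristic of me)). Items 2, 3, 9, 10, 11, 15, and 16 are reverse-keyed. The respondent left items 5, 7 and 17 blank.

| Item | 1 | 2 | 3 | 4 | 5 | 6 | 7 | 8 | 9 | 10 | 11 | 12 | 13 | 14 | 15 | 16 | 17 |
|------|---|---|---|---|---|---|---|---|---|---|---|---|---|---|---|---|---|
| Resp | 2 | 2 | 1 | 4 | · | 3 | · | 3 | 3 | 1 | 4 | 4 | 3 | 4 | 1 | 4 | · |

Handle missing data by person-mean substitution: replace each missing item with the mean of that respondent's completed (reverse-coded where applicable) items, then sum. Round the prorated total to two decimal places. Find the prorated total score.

Reverse-coded (reversed = (1+4) − raw = 5 − raw):
  item 2: 5 − 2 = 3
  item 3: 5 − 1 = 4
  item 9: 5 − 3 = 2
  item 10: 5 − 1 = 4
  item 11: 5 − 4 = 1
  item 15: 5 − 1 = 4
  item 16: 5 − 4 = 1
Completed scored items (14 of 17): 2, 3, 4, 4, 3, 3, 2, 4, 1, 4, 3, 4, 4, 1; sum = 42.
Person mean = 42 / 14 ≈ 3.0000
Prorated total = (42 / 14) × 17 = 51.00 (to 2 dp)

51.00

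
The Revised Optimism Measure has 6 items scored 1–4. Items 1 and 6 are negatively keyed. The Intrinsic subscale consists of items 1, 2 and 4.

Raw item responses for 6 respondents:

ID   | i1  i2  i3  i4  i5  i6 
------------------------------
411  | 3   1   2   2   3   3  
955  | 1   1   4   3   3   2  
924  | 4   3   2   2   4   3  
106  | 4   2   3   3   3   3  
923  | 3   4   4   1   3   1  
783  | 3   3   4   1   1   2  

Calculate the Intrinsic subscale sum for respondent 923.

7

Respondent 923 raw: 3, 4, 4, 1, 3, 1.
Intrinsic items: 1, 2, 4.
Reverse-coded (on a 1–4 scale, reversed = 5 − raw):
  item 1: 5 − 3 = 2
  item 2: 4
  item 4: 1
Sum = 2 + 4 + 1 = 7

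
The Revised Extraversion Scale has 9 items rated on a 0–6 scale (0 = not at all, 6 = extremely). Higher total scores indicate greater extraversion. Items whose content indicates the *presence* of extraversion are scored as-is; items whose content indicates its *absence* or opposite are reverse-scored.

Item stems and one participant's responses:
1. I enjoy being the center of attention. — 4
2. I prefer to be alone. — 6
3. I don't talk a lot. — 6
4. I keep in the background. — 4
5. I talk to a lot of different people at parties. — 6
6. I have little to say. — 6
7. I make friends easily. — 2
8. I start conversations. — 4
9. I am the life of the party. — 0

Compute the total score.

18

Items 2, 3, 4, 6 describe the absence/opposite of extraversion → reverse-score.
reversed = (0+6) − raw = 6 − raw.
  item 1: 4
  item 2: 6 − 6 = 0
  item 3: 6 − 6 = 0
  item 4: 6 − 4 = 2
  item 5: 6
  item 6: 6 − 6 = 0
  item 7: 2
  item 8: 4
  item 9: 0
Total = 4 + 0 + 0 + 2 + 6 + 0 + 2 + 4 + 0 = 18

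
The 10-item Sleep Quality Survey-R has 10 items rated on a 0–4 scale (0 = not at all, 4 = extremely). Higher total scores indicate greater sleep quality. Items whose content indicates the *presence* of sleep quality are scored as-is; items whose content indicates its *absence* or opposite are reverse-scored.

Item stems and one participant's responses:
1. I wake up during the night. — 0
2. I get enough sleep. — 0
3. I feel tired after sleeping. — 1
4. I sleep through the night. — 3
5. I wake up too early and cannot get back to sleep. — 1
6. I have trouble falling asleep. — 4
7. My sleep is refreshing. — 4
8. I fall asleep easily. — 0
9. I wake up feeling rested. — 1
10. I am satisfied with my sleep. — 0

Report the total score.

Items 1, 3, 5, 6 describe the absence/opposite of sleep quality → reverse-score.
reverse-coded value = 4 − response.
  item 1: 4 − 0 = 4
  item 2: 0
  item 3: 4 − 1 = 3
  item 4: 3
  item 5: 4 − 1 = 3
  item 6: 4 − 4 = 0
  item 7: 4
  item 8: 0
  item 9: 1
  item 10: 0
Total = 4 + 0 + 3 + 3 + 3 + 0 + 4 + 0 + 1 + 0 = 18

18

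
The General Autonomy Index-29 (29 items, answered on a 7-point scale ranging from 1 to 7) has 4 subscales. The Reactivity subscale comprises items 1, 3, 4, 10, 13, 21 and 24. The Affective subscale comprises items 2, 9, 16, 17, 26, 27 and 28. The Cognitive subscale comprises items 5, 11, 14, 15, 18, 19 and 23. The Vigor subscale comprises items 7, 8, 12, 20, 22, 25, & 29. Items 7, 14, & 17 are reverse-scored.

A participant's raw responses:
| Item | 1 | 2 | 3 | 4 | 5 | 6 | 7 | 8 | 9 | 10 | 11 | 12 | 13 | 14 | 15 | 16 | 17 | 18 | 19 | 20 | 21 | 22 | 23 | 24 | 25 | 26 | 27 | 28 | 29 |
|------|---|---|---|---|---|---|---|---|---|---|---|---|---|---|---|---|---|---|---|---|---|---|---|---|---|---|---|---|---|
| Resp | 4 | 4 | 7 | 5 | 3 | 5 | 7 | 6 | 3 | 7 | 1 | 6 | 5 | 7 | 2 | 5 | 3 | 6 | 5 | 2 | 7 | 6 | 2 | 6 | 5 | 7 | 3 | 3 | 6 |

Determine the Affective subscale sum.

Affective items: 2, 9, 16, 17, 26, 27, 28.
Of these, item 17 is reverse-scored; reversed = (1+7) − raw = 8 − raw.
  item 2: 4
  item 9: 3
  item 16: 5
  item 17: 8 − 3 = 5
  item 26: 7
  item 27: 3
  item 28: 3
Sum = 4 + 3 + 5 + 5 + 7 + 3 + 3 = 30

30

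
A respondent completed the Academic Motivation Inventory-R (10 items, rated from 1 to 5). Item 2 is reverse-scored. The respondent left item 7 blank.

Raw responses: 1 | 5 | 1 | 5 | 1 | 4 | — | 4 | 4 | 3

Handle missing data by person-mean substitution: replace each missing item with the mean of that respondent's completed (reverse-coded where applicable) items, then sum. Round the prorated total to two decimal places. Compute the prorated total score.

26.67

Reverse-coded (reverse-coded value = 6 − response):
  item 2: 6 − 5 = 1
Completed scored items (9 of 10): 1, 1, 1, 5, 1, 4, 4, 4, 3; sum = 24.
Person mean = 24 / 9 ≈ 2.6667
Prorated total = (24 / 9) × 10 = 26.67 (to 2 dp)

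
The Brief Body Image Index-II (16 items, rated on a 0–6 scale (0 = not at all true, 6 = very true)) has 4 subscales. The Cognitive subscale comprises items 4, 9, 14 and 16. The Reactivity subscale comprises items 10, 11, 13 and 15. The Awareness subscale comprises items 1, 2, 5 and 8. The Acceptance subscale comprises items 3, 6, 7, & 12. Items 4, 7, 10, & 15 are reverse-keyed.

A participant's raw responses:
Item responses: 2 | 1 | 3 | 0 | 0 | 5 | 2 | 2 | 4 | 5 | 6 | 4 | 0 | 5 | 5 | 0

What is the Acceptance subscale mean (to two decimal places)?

4.00

Acceptance items: 3, 6, 7, 12.
Of these, item 7 is reverse-keyed; reverse-coded value = 6 − response.
  item 3: 3
  item 6: 5
  item 7: 6 − 2 = 4
  item 12: 4
Sum = 3 + 5 + 4 + 4 = 16
Mean = 16 / 4 = 4.00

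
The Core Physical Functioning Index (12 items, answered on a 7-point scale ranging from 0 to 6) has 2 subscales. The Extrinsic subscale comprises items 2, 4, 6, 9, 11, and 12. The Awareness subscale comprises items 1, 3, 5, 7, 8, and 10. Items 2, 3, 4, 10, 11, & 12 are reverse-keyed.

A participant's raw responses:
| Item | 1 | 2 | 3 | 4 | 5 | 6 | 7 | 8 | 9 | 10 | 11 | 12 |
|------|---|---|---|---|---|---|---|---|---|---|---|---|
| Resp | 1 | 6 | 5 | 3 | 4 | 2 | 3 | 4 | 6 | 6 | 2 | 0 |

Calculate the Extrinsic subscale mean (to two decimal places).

3.50

Extrinsic items: 2, 4, 6, 9, 11, 12.
Of these, items 2, 4, 11, and 12 are reverse-keyed; reverse-coded value = 6 − response.
  item 2: 6 − 6 = 0
  item 4: 6 − 3 = 3
  item 6: 2
  item 9: 6
  item 11: 6 − 2 = 4
  item 12: 6 − 0 = 6
Sum = 0 + 3 + 2 + 6 + 4 + 6 = 21
Mean = 21 / 6 = 3.50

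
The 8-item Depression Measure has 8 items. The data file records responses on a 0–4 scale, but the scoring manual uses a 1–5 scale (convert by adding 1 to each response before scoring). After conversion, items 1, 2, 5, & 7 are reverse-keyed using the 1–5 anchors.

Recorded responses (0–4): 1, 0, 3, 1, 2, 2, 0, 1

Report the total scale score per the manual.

28

Convert to 1–5: 2, 1, 4, 2, 3, 3, 1, 2
Reverse-coded (on a 1–5 scale, reversed = 6 − raw):
  item 1: 6 − 2 = 4
  item 2: 6 − 1 = 5
  item 5: 6 − 3 = 3
  item 7: 6 − 1 = 5
Scored: 4, 5, 4, 2, 3, 3, 5, 2
Total = 28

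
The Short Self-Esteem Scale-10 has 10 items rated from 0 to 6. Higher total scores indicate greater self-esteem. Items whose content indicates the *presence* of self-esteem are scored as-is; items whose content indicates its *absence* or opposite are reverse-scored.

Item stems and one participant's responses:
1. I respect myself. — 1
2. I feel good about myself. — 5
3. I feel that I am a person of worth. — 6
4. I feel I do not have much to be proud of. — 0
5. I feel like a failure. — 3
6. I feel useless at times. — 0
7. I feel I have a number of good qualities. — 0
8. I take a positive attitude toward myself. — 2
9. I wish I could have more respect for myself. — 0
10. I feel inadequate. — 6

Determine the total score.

Items 4, 5, 6, 9, 10 describe the absence/opposite of self-esteem → reverse-score.
on a 0–6 scale, reversed = 6 − raw.
  item 1: 1
  item 2: 5
  item 3: 6
  item 4: 6 − 0 = 6
  item 5: 6 − 3 = 3
  item 6: 6 − 0 = 6
  item 7: 0
  item 8: 2
  item 9: 6 − 0 = 6
  item 10: 6 − 6 = 0
Total = 1 + 5 + 6 + 6 + 3 + 6 + 0 + 2 + 6 + 0 = 35

35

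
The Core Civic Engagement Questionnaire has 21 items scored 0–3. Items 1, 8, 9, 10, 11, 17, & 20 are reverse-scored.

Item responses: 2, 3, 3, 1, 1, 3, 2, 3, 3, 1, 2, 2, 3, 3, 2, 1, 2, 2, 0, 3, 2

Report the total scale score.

Reversing items 1, 8, 9, 10, 11, 17, & 20 with 3 − raw:
Total = (3−2) + 3 + 3 + 1 + 1 + 3 + 2 + (3−3) + (3−3) + (3−1) + (3−2) + 2 + 3 + 3 + 2 + 1 + (3−2) + 2 + 0 + (3−3) + 2
      = 1 + 3 + 3 + 1 + 1 + 3 + 2 + 0 + 0 + 2 + 1 + 2 + 3 + 3 + 2 + 1 + 1 + 2 + 0 + 0 + 2 = 33

33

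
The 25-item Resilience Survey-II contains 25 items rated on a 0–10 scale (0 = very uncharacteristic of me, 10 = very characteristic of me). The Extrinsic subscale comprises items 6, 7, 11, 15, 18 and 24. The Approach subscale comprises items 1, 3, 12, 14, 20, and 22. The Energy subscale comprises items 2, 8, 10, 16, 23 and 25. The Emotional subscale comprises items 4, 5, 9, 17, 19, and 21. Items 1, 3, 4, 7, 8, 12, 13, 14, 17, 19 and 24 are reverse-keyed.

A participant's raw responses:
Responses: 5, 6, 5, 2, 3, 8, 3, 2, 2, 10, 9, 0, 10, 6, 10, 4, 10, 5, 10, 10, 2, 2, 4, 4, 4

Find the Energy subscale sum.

Energy items: 2, 8, 10, 16, 23, 25.
Of these, item 8 is reverse-keyed; reverse-coded value = 10 − response.
  item 2: 6
  item 8: 10 − 2 = 8
  item 10: 10
  item 16: 4
  item 23: 4
  item 25: 4
Sum = 6 + 8 + 10 + 4 + 4 + 4 = 36

36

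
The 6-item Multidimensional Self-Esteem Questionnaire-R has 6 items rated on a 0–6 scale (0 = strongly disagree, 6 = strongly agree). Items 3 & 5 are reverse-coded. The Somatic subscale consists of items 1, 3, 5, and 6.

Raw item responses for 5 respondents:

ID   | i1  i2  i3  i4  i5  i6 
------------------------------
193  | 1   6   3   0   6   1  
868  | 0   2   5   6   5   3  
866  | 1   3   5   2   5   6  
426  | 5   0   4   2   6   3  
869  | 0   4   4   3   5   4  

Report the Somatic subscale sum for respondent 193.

Respondent 193 raw: 1, 6, 3, 0, 6, 1.
Somatic items: 1, 3, 5, 6.
Reverse-coded (reverse-coded value = 6 − response):
  item 1: 1
  item 3: 6 − 3 = 3
  item 5: 6 − 6 = 0
  item 6: 1
Sum = 1 + 3 + 0 + 1 = 5

5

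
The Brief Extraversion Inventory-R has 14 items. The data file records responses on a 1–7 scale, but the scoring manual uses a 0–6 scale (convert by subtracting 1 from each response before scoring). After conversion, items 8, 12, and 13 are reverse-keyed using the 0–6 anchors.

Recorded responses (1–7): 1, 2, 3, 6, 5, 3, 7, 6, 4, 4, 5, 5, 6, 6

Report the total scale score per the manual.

39

Convert to 0–6: 0, 1, 2, 5, 4, 2, 6, 5, 3, 3, 4, 4, 5, 5
Reverse-coded (reverse-coded value = 6 − response):
  item 8: 6 − 5 = 1
  item 12: 6 − 4 = 2
  item 13: 6 − 5 = 1
Scored: 0, 1, 2, 5, 4, 2, 6, 1, 3, 3, 4, 2, 1, 5
Total = 39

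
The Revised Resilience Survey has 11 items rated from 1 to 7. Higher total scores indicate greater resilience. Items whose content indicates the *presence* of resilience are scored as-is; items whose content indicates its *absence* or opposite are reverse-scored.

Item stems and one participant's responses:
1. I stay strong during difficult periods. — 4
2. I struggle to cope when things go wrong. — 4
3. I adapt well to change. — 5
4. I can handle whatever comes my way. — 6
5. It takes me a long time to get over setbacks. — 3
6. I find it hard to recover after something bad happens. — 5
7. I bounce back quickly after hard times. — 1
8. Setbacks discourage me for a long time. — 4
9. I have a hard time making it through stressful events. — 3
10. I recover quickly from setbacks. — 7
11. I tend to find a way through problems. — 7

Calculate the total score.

51

Items 2, 5, 6, 8, 9 describe the absence/opposite of resilience → reverse-score.
reverse-coded value = 8 − response.
  item 1: 4
  item 2: 8 − 4 = 4
  item 3: 5
  item 4: 6
  item 5: 8 − 3 = 5
  item 6: 8 − 5 = 3
  item 7: 1
  item 8: 8 − 4 = 4
  item 9: 8 − 3 = 5
  item 10: 7
  item 11: 7
Total = 4 + 4 + 5 + 6 + 5 + 3 + 1 + 4 + 5 + 7 + 7 = 51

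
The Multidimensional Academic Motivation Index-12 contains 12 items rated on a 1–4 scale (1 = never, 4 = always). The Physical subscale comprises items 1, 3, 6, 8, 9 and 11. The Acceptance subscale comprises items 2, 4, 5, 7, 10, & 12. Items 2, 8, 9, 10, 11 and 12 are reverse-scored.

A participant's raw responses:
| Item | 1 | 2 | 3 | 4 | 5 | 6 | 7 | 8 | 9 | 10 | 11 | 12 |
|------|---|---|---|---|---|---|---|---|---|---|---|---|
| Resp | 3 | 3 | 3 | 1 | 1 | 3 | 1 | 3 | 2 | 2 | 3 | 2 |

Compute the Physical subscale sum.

Physical items: 1, 3, 6, 8, 9, 11.
Of these, items 8, 9, and 11 are reverse-scored; reverse-coded value = 5 − response.
  item 1: 3
  item 3: 3
  item 6: 3
  item 8: 5 − 3 = 2
  item 9: 5 − 2 = 3
  item 11: 5 − 3 = 2
Sum = 3 + 3 + 3 + 2 + 3 + 2 = 16

16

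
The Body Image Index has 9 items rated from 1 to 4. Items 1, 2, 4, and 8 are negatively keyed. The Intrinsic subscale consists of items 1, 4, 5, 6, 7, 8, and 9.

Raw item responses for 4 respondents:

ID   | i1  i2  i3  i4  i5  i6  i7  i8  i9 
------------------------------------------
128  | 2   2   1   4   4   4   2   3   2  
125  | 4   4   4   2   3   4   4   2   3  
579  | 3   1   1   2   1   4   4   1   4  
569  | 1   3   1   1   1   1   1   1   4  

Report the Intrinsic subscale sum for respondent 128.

Respondent 128 raw: 2, 2, 1, 4, 4, 4, 2, 3, 2.
Intrinsic items: 1, 4, 5, 6, 7, 8, 9.
Reverse-coded (on a 1–4 scale, reversed = 5 − raw):
  item 1: 5 − 2 = 3
  item 4: 5 − 4 = 1
  item 5: 4
  item 6: 4
  item 7: 2
  item 8: 5 − 3 = 2
  item 9: 2
Sum = 3 + 1 + 4 + 4 + 2 + 2 + 2 = 18

18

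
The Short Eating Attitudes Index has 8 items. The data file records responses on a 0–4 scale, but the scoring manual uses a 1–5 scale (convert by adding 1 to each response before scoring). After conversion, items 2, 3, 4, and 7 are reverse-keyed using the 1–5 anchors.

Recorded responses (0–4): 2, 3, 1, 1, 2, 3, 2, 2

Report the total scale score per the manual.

26

Convert to 1–5: 3, 4, 2, 2, 3, 4, 3, 3
Reverse-coded (reverse-coded value = 6 − response):
  item 2: 6 − 4 = 2
  item 3: 6 − 2 = 4
  item 4: 6 − 2 = 4
  item 7: 6 − 3 = 3
Scored: 3, 2, 4, 4, 3, 4, 3, 3
Total = 26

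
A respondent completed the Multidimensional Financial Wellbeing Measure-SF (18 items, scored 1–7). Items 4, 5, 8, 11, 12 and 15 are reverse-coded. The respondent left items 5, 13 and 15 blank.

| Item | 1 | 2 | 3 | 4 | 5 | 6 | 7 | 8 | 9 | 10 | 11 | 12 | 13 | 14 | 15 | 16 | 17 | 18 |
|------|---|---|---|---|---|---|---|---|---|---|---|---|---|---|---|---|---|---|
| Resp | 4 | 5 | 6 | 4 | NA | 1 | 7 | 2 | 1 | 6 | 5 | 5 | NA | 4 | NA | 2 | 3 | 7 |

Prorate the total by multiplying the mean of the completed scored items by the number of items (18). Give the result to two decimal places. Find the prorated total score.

74.40

Reverse-coded (reverse-coded value = 8 − response):
  item 4: 8 − 4 = 4
  item 8: 8 − 2 = 6
  item 11: 8 − 5 = 3
  item 12: 8 − 5 = 3
Completed scored items (15 of 18): 4, 5, 6, 4, 1, 7, 6, 1, 6, 3, 3, 4, 2, 3, 7; sum = 62.
Person mean = 62 / 15 ≈ 4.1333
Prorated total = (62 / 15) × 18 = 74.40 (to 2 dp)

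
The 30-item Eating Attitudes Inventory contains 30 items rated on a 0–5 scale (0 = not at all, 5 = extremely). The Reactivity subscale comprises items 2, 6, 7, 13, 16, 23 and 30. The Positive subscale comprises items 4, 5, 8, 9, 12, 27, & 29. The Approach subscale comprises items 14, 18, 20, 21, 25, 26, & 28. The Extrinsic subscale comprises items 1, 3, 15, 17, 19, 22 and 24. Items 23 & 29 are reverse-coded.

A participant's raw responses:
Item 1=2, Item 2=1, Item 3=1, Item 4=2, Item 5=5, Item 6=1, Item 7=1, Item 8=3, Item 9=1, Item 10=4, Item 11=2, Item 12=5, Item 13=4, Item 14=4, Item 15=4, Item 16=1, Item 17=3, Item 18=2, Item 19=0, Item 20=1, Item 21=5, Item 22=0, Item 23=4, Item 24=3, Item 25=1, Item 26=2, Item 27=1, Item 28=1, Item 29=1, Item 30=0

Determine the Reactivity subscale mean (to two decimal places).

Reactivity items: 2, 6, 7, 13, 16, 23, 30.
Of these, item 23 is reverse-coded; on a 0–5 scale, reversed = 5 − raw.
  item 2: 1
  item 6: 1
  item 7: 1
  item 13: 4
  item 16: 1
  item 23: 5 − 4 = 1
  item 30: 0
Sum = 1 + 1 + 1 + 4 + 1 + 1 + 0 = 9
Mean = 9 / 7 = 1.29

1.29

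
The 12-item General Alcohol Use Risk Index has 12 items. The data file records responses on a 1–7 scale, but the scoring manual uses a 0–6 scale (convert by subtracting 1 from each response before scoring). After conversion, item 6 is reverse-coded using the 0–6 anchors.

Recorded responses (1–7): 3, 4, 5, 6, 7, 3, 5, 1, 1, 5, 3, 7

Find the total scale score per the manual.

40

Convert to 0–6: 2, 3, 4, 5, 6, 2, 4, 0, 0, 4, 2, 6
Reverse-coded (reverse-coded value = 6 − response):
  item 6: 6 − 2 = 4
Scored: 2, 3, 4, 5, 6, 4, 4, 0, 0, 4, 2, 6
Total = 40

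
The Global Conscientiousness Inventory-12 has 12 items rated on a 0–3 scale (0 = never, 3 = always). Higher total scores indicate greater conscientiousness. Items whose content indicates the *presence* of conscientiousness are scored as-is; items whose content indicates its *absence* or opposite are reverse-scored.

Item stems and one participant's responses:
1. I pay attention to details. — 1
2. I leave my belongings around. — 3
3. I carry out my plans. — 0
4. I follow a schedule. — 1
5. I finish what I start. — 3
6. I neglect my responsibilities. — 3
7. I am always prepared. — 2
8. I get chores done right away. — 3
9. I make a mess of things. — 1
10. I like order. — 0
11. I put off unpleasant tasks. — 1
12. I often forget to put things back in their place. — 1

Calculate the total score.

16

Items 2, 6, 9, 11, 12 describe the absence/opposite of conscientiousness → reverse-score.
reverse-coded value = 3 − response.
  item 1: 1
  item 2: 3 − 3 = 0
  item 3: 0
  item 4: 1
  item 5: 3
  item 6: 3 − 3 = 0
  item 7: 2
  item 8: 3
  item 9: 3 − 1 = 2
  item 10: 0
  item 11: 3 − 1 = 2
  item 12: 3 − 1 = 2
Total = 1 + 0 + 0 + 1 + 3 + 0 + 2 + 3 + 2 + 0 + 2 + 2 = 16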